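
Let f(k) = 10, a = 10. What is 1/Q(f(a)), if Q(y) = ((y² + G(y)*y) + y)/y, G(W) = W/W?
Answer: 1/12 ≈ 0.083333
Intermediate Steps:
G(W) = 1
Q(y) = (y² + 2*y)/y (Q(y) = ((y² + 1*y) + y)/y = ((y² + y) + y)/y = ((y + y²) + y)/y = (y² + 2*y)/y)
1/Q(f(a)) = 1/(2 + 10) = 1/12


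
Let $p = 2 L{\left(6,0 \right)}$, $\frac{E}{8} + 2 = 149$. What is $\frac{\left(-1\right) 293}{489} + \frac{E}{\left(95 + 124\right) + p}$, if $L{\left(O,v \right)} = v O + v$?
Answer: $\frac{170299}{35697} \approx 4.7707$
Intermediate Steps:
$E = 1176$ ($E = -16 + 8 \cdot 149 = -16 + 1192 = 1176$)
$L{\left(O,v \right)} = v + O v$ ($L{\left(O,v \right)} = O v + v = v + O v$)
$p = 0$ ($p = 2 \cdot 0 \left(1 + 6\right) = 2 \cdot 0 \cdot 7 = 2 \cdot 0 = 0$)
$\frac{\left(-1\right) 293}{489} + \frac{E}{\left(95 + 124\right) + p} = \frac{\left(-1\right) 293}{489} + \frac{1176}{\left(95 + 124\right) + 0} = \left(-293\right) \frac{1}{489} + \frac{1176}{219 + 0} = - \frac{293}{489} + \frac{1176}{219} = - \frac{293}{489} + 1176 \cdot \frac{1}{219} = - \frac{293}{489} + \frac{392}{73} = \frac{170299}{35697}$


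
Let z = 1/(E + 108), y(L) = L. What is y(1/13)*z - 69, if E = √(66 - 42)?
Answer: -870081/12610 - √6/75660 ≈ -68.999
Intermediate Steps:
E = 2*√6 (E = √24 = 2*√6 ≈ 4.8990)
z = 1/(108 + 2*√6) (z = 1/(2*√6 + 108) = 1/(108 + 2*√6) ≈ 0.0088575)
y(1/13)*z - 69 = (9/970 - √6/5820)/13 - 69 = (9/12610 - √6/75660) - 69 = -870081/12610 - √6/75660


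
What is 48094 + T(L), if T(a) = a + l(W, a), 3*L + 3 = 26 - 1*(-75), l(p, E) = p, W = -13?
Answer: 144341/3 ≈ 48114.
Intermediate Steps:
L = 98/3 (L = -1 + (26 - 1*(-75))/3 = -1 + (26 + 75)/3 = -1 + (⅓)*101 = -1 + 101/3 = 98/3 ≈ 32.667)
T(a) = -13 + a (T(a) = a - 13 = -13 + a)
48094 + T(L) = 48094 + (-13 + 98/3) = 48094 + 59/3 = 144341/3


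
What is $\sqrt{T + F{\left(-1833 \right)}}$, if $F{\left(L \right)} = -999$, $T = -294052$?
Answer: $i \sqrt{295051} \approx 543.19 i$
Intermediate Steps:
$\sqrt{T + F{\left(-1833 \right)}} = \sqrt{-294052 - 999} = \sqrt{-295051} = i \sqrt{295051}$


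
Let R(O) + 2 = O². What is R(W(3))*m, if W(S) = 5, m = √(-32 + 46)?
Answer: 23*√14 ≈ 86.058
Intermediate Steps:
m = √14 ≈ 3.7417
R(O) = -2 + O²
R(W(3))*m = (-2 + 5²)*√14 = (-2 + 25)*√14 = 23*√14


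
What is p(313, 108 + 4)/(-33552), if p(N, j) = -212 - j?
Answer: 9/932 ≈ 0.0096567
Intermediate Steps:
p(313, 108 + 4)/(-33552) = (-212 - (108 + 4))/(-33552) = (-212 - 1*112)*(-1/33552) = (-212 - 112)*(-1/33552) = -324*(-1/33552) = 9/932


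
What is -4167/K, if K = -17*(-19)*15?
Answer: -1389/1615 ≈ -0.86006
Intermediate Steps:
K = 4845 (K = 323*15 = 4845)
-4167/K = -4167/4845 = -4167*1/4845 = -1389/1615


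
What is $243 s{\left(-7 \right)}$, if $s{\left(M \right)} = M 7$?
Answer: $-11907$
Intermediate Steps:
$s{\left(M \right)} = 7 M$
$243 s{\left(-7 \right)} = 243 \cdot 7 \left(-7\right) = 243 \left(-49\right) = -11907$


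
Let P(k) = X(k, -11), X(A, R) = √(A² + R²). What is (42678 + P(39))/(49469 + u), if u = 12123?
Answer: 21339/30796 + √1642/61592 ≈ 0.69357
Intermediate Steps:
P(k) = √(121 + k²) (P(k) = √(k² + (-11)²) = √(k² + 121) = √(121 + k²))
(42678 + P(39))/(49469 + u) = (42678 + √(121 + 39²))/(49469 + 12123) = (42678 + √(121 + 1521))/61592 = (42678 + √1642)*(1/61592) = 21339/30796 + √1642/61592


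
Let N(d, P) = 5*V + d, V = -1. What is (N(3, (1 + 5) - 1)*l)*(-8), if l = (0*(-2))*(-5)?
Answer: 0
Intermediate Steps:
N(d, P) = -5 + d (N(d, P) = 5*(-1) + d = -5 + d)
l = 0 (l = 0*(-5) = 0)
(N(3, (1 + 5) - 1)*l)*(-8) = ((-5 + 3)*0)*(-8) = -2*0*(-8) = 0*(-8) = 0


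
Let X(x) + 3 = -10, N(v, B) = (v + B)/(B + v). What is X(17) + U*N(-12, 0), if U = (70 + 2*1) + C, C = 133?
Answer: 192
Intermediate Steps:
N(v, B) = 1 (N(v, B) = (B + v)/(B + v) = 1)
X(x) = -13 (X(x) = -3 - 10 = -13)
U = 205 (U = (70 + 2*1) + 133 = (70 + 2) + 133 = 72 + 133 = 205)
X(17) + U*N(-12, 0) = -13 + 205*1 = -13 + 205 = 192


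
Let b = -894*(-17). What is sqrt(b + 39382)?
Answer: 2*sqrt(13645) ≈ 233.62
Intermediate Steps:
b = 15198
sqrt(b + 39382) = sqrt(15198 + 39382) = sqrt(54580) = 2*sqrt(13645)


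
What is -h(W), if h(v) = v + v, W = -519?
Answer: 1038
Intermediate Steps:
h(v) = 2*v
-h(W) = -2*(-519) = -1*(-1038) = 1038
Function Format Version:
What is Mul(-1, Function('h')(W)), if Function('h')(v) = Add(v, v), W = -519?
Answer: 1038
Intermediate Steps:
Function('h')(v) = Mul(2, v)
Mul(-1, Function('h')(W)) = Mul(-1, Mul(2, -519)) = Mul(-1, -1038) = 1038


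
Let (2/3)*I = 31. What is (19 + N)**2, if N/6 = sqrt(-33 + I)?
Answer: 847 + 342*sqrt(6) ≈ 1684.7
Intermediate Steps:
I = 93/2 (I = (3/2)*31 = 93/2 ≈ 46.500)
N = 9*sqrt(6) (N = 6*sqrt(-33 + 93/2) = 6*sqrt(27/2) = 6*(3*sqrt(6)/2) = 9*sqrt(6) ≈ 22.045)
(19 + N)**2 = (19 + 9*sqrt(6))**2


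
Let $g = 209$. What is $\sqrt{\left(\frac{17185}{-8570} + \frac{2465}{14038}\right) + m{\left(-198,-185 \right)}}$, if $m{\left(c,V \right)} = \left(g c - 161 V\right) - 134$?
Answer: $\frac{26 i \sqrt{628012369946551}}{6015283} \approx 108.32 i$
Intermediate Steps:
$m{\left(c,V \right)} = -134 - 161 V + 209 c$ ($m{\left(c,V \right)} = \left(209 c - 161 V\right) - 134 = \left(- 161 V + 209 c\right) - 134 = -134 - 161 V + 209 c$)
$\sqrt{\left(\frac{17185}{-8570} + \frac{2465}{14038}\right) + m{\left(-198,-185 \right)}} = \sqrt{\left(\frac{17185}{-8570} + \frac{2465}{14038}\right) - 11731} = \sqrt{\left(17185 \left(- \frac{1}{8570}\right) + 2465 \cdot \frac{1}{14038}\right) - 11731} = \sqrt{\left(- \frac{3437}{1714} + \frac{2465}{14038}\right) - 11731} = \sqrt{- \frac{11005899}{6015283} - 11731} = \sqrt{- \frac{70576290772}{6015283}} = \frac{26 i \sqrt{628012369946551}}{6015283}$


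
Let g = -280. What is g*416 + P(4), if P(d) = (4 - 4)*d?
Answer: -116480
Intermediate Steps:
P(d) = 0 (P(d) = 0*d = 0)
g*416 + P(4) = -280*416 + 0 = -116480 + 0 = -116480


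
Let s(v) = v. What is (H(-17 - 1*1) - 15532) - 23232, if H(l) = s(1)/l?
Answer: -697753/18 ≈ -38764.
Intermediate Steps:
H(l) = 1/l
(H(-17 - 1*1) - 15532) - 23232 = (1/(-17 - 1*1) - 15532) - 23232 = (1/(-17 - 1) - 15532) - 23232 = (1/(-18) - 15532) - 23232 = (-1/18 - 15532) - 23232 = -279577/18 - 23232 = -697753/18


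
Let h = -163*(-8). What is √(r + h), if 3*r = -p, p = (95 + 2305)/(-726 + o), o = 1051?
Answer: 6*√6110/13 ≈ 36.077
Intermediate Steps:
h = 1304
p = 96/13 (p = (95 + 2305)/(-726 + 1051) = 2400/325 = 2400*(1/325) = 96/13 ≈ 7.3846)
r = -32/13 (r = (-1*96/13)/3 = (⅓)*(-96/13) = -32/13 ≈ -2.4615)
√(r + h) = √(-32/13 + 1304) = √(16920/13) = 6*√6110/13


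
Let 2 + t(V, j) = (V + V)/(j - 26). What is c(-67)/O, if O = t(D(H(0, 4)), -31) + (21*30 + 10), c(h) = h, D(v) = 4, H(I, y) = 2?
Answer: -3819/36358 ≈ -0.10504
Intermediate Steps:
t(V, j) = -2 + 2*V/(-26 + j) (t(V, j) = -2 + (V + V)/(j - 26) = -2 + (2*V)/(-26 + j) = -2 + 2*V/(-26 + j))
O = 36358/57 (O = 2*(26 + 4 - 1*(-31))/(-26 - 31) + (21*30 + 10) = 2*(26 + 4 + 31)/(-57) + (630 + 10) = 2*(-1/57)*61 + 640 = -122/57 + 640 = 36358/57 ≈ 637.86)
c(-67)/O = -67/36358/57 = -67*57/36358 = -3819/36358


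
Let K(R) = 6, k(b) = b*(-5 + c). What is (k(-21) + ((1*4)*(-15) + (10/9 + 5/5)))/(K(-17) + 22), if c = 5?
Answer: -521/252 ≈ -2.0675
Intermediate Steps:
k(b) = 0 (k(b) = b*(-5 + 5) = b*0 = 0)
(k(-21) + ((1*4)*(-15) + (10/9 + 5/5)))/(K(-17) + 22) = (0 + ((1*4)*(-15) + (10/9 + 5/5)))/(6 + 22) = (0 + (4*(-15) + (10*(⅑) + 5*(⅕))))/28 = (0 + (-60 + (10/9 + 1)))*(1/28) = (0 + (-60 + 19/9))*(1/28) = (0 - 521/9)*(1/28) = -521/9*1/28 = -521/252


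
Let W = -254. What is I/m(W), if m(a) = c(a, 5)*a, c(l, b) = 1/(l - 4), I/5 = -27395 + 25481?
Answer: -1234530/127 ≈ -9720.7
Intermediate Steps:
I = -9570 (I = 5*(-27395 + 25481) = 5*(-1914) = -9570)
c(l, b) = 1/(-4 + l)
m(a) = a/(-4 + a)
I/m(W) = -9570/((-254/(-4 - 254))) = -9570/((-254/(-258))) = -9570/((-254*(-1/258))) = -9570/127/129 = -9570*129/127 = -1234530/127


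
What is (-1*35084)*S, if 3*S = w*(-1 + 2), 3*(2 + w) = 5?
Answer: 35084/9 ≈ 3898.2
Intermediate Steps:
w = -⅓ (w = -2 + (⅓)*5 = -2 + 5/3 = -⅓ ≈ -0.33333)
S = -⅑ (S = (-(-1 + 2)/3)/3 = (-⅓*1)/3 = (⅓)*(-⅓) = -⅑ ≈ -0.11111)
(-1*35084)*S = -1*35084*(-⅑) = -35084*(-⅑) = 35084/9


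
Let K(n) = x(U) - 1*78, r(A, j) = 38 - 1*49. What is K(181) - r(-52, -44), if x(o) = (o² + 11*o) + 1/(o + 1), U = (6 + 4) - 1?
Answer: 1131/10 ≈ 113.10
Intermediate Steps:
r(A, j) = -11 (r(A, j) = 38 - 49 = -11)
U = 9 (U = 10 - 1 = 9)
x(o) = o² + 1/(1 + o) + 11*o (x(o) = (o² + 11*o) + 1/(1 + o) = o² + 1/(1 + o) + 11*o)
K(n) = 1021/10 (K(n) = (1 + 9³ + 11*9 + 12*9²)/(1 + 9) - 1*78 = (1 + 729 + 99 + 12*81)/10 - 78 = (1 + 729 + 99 + 972)/10 - 78 = (⅒)*1801 - 78 = 1801/10 - 78 = 1021/10)
K(181) - r(-52, -44) = 1021/10 - 1*(-11) = 1021/10 + 11 = 1131/10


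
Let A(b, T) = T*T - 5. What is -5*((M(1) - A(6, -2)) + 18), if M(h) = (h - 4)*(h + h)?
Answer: -65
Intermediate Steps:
A(b, T) = -5 + T**2 (A(b, T) = T**2 - 5 = -5 + T**2)
M(h) = 2*h*(-4 + h) (M(h) = (-4 + h)*(2*h) = 2*h*(-4 + h))
-5*((M(1) - A(6, -2)) + 18) = -5*((2*1*(-4 + 1) - (-5 + (-2)**2)) + 18) = -5*((2*1*(-3) - (-5 + 4)) + 18) = -5*((-6 - 1*(-1)) + 18) = -5*((-6 + 1) + 18) = -5*(-5 + 18) = -5*13 = -65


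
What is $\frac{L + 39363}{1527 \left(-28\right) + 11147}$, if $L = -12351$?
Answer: $- \frac{27012}{31609} \approx -0.85457$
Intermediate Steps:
$\frac{L + 39363}{1527 \left(-28\right) + 11147} = \frac{-12351 + 39363}{1527 \left(-28\right) + 11147} = \frac{27012}{-42756 + 11147} = \frac{27012}{-31609} = 27012 \left(- \frac{1}{31609}\right) = - \frac{27012}{31609}$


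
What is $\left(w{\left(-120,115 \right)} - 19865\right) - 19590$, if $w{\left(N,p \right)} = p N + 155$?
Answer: $-53100$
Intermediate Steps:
$w{\left(N,p \right)} = 155 + N p$ ($w{\left(N,p \right)} = N p + 155 = 155 + N p$)
$\left(w{\left(-120,115 \right)} - 19865\right) - 19590 = \left(\left(155 - 13800\right) - 19865\right) - 19590 = \left(-13645 - 19865\right) - 19590 = -33510 - 19590 = -53100$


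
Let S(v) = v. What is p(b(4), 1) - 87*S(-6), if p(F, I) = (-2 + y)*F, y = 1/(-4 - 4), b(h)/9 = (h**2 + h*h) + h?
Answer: -333/2 ≈ -166.50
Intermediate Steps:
b(h) = 9*h + 18*h**2 (b(h) = 9*((h**2 + h*h) + h) = 9*((h**2 + h**2) + h) = 9*(2*h**2 + h) = 9*(h + 2*h**2) = 9*h + 18*h**2)
y = -1/8 (y = 1/(-8) = -1/8 ≈ -0.12500)
p(F, I) = -17*F/8 (p(F, I) = (-2 - 1/8)*F = -17*F/8)
p(b(4), 1) - 87*S(-6) = -153*4*(1 + 2*4)/8 - 87*(-6) = -153*4*(1 + 8)/8 + 522 = -153*4*9/8 + 522 = -17/8*324 + 522 = -1377/2 + 522 = -333/2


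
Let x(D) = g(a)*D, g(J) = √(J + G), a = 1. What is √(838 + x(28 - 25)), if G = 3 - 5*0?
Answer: 2*√211 ≈ 29.052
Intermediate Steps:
G = 3 (G = 3 + 0 = 3)
g(J) = √(3 + J) (g(J) = √(J + 3) = √(3 + J))
x(D) = 2*D (x(D) = √(3 + 1)*D = √4*D = 2*D)
√(838 + x(28 - 25)) = √(838 + 2*(28 - 25)) = √(838 + 2*3) = √(838 + 6) = √844 = 2*√211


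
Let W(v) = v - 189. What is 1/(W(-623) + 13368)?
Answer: 1/12556 ≈ 7.9643e-5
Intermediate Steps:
W(v) = -189 + v
1/(W(-623) + 13368) = 1/((-189 - 623) + 13368) = 1/(-812 + 13368) = 1/12556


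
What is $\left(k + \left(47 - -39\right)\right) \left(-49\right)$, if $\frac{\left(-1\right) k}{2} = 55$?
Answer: $1176$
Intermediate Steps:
$k = -110$ ($k = \left(-2\right) 55 = -110$)
$\left(k + \left(47 - -39\right)\right) \left(-49\right) = \left(-110 + \left(47 - -39\right)\right) \left(-49\right) = \left(-110 + \left(47 + 39\right)\right) \left(-49\right) = \left(-110 + 86\right) \left(-49\right) = \left(-24\right) \left(-49\right) = 1176$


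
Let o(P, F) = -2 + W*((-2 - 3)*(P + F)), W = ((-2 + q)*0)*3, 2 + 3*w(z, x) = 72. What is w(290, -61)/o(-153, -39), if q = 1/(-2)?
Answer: -35/3 ≈ -11.667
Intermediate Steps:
w(z, x) = 70/3 (w(z, x) = -⅔ + (⅓)*72 = -⅔ + 24 = 70/3)
q = -½ ≈ -0.50000
W = 0 (W = ((-2 - ½)*0)*3 = -5/2*0*3 = 0*3 = 0)
o(P, F) = -2 (o(P, F) = -2 + 0*((-2 - 3)*(P + F)) = -2 + 0*(-5*(F + P)) = -2 + 0*(-5*F - 5*P) = -2 + 0 = -2)
w(290, -61)/o(-153, -39) = (70/3)/(-2) = (70/3)*(-½) = -35/3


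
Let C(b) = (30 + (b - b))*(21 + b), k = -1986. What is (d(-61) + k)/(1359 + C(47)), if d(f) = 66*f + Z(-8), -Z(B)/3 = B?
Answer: -1996/1133 ≈ -1.7617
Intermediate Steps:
Z(B) = -3*B
C(b) = 630 + 30*b (C(b) = (30 + 0)*(21 + b) = 30*(21 + b) = 630 + 30*b)
d(f) = 24 + 66*f (d(f) = 66*f - 3*(-8) = 66*f + 24 = 24 + 66*f)
(d(-61) + k)/(1359 + C(47)) = ((24 + 66*(-61)) - 1986)/(1359 + (630 + 30*47)) = ((24 - 4026) - 1986)/(1359 + (630 + 1410)) = (-4002 - 1986)/(1359 + 2040) = -5988/3399 = -5988*1/3399 = -1996/1133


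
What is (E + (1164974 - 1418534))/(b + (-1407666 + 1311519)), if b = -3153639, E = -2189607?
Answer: 814389/1083262 ≈ 0.75179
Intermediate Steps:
(E + (1164974 - 1418534))/(b + (-1407666 + 1311519)) = (-2189607 + (1164974 - 1418534))/(-3153639 + (-1407666 + 1311519)) = (-2189607 - 253560)/(-3153639 - 96147) = -2443167/(-3249786) = -2443167*(-1/3249786) = 814389/1083262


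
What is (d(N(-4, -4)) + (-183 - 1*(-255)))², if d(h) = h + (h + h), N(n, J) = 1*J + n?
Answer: 2304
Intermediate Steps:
N(n, J) = J + n
d(h) = 3*h (d(h) = h + 2*h = 3*h)
(d(N(-4, -4)) + (-183 - 1*(-255)))² = (3*(-4 - 4) + (-183 - 1*(-255)))² = (3*(-8) + (-183 + 255))² = (-24 + 72)² = 48² = 2304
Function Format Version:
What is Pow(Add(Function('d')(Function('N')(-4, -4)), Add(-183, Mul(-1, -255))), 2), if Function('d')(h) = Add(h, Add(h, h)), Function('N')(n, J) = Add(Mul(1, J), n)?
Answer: 2304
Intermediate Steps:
Function('N')(n, J) = Add(J, n)
Function('d')(h) = Mul(3, h) (Function('d')(h) = Add(h, Mul(2, h)) = Mul(3, h))
Pow(Add(Function('d')(Function('N')(-4, -4)), Add(-183, Mul(-1, -255))), 2) = Pow(Add(Mul(3, Add(-4, -4)), Add(-183, Mul(-1, -255))), 2) = Pow(Add(Mul(3, -8), Add(-183, 255)), 2) = Pow(Add(-24, 72), 2) = Pow(48, 2) = 2304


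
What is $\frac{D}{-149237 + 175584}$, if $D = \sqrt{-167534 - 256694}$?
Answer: $\frac{2 i \sqrt{106057}}{26347} \approx 0.024721 i$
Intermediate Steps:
$D = 2 i \sqrt{106057}$ ($D = \sqrt{-167534 - 256694} = \sqrt{-424228} = 2 i \sqrt{106057} \approx 651.33 i$)
$\frac{D}{-149237 + 175584} = \frac{2 i \sqrt{106057}}{-149237 + 175584} = \frac{2 i \sqrt{106057}}{26347}$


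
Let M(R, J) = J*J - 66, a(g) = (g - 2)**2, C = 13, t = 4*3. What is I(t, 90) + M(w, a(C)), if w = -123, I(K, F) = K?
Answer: 14587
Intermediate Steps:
t = 12
a(g) = (-2 + g)**2
M(R, J) = -66 + J**2 (M(R, J) = J**2 - 66 = -66 + J**2)
I(t, 90) + M(w, a(C)) = 12 + (-66 + ((-2 + 13)**2)**2) = 12 + (-66 + (11**2)**2) = 12 + (-66 + 121**2) = 12 + (-66 + 14641) = 12 + 14575 = 14587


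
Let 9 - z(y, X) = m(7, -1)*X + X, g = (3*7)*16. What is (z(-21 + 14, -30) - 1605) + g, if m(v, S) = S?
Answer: -1260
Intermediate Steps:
g = 336 (g = 21*16 = 336)
z(y, X) = 9 (z(y, X) = 9 - (-X + X) = 9 - 1*0 = 9 + 0 = 9)
(z(-21 + 14, -30) - 1605) + g = (9 - 1605) + 336 = -1596 + 336 = -1260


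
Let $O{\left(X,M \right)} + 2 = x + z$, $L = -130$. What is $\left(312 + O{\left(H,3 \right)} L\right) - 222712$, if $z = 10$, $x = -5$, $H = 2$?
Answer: $-222790$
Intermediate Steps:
$O{\left(X,M \right)} = 3$ ($O{\left(X,M \right)} = -2 + \left(-5 + 10\right) = -2 + 5 = 3$)
$\left(312 + O{\left(H,3 \right)} L\right) - 222712 = \left(312 + 3 \left(-130\right)\right) - 222712 = \left(312 - 390\right) - 222712 = -78 - 222712 = -222790$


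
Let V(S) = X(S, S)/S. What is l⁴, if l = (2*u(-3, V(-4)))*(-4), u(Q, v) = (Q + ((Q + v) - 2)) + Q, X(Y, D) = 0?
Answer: 59969536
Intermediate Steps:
V(S) = 0 (V(S) = 0/S = 0)
u(Q, v) = -2 + v + 3*Q (u(Q, v) = (Q + (-2 + Q + v)) + Q = (-2 + v + 2*Q) + Q = -2 + v + 3*Q)
l = 88 (l = (2*(-2 + 0 + 3*(-3)))*(-4) = (2*(-2 + 0 - 9))*(-4) = (2*(-11))*(-4) = -22*(-4) = 88)
l⁴ = 88⁴ = 59969536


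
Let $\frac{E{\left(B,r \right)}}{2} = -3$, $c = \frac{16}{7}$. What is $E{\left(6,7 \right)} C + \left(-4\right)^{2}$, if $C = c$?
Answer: $\frac{16}{7} \approx 2.2857$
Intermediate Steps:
$c = \frac{16}{7}$ ($c = 16 \cdot \frac{1}{7} = \frac{16}{7} \approx 2.2857$)
$E{\left(B,r \right)} = -6$ ($E{\left(B,r \right)} = 2 \left(-3\right) = -6$)
$C = \frac{16}{7} \approx 2.2857$
$E{\left(6,7 \right)} C + \left(-4\right)^{2} = \left(-6\right) \frac{16}{7} + \left(-4\right)^{2} = - \frac{96}{7} + 16 = \frac{16}{7}$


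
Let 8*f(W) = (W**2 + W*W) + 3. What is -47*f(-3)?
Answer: -987/8 ≈ -123.38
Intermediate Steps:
f(W) = 3/8 + W**2/4 (f(W) = ((W**2 + W*W) + 3)/8 = ((W**2 + W**2) + 3)/8 = (2*W**2 + 3)/8 = (3 + 2*W**2)/8 = 3/8 + W**2/4)
-47*f(-3) = -47*(3/8 + (1/4)*(-3)**2) = -47*(3/8 + (1/4)*9) = -47*(3/8 + 9/4) = -47*21/8 = -987/8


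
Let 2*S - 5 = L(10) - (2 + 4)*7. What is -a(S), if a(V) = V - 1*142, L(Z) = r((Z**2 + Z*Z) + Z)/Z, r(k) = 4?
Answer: 1603/10 ≈ 160.30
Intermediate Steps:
L(Z) = 4/Z
S = -183/10 (S = 5/2 + (4/10 - (2 + 4)*7)/2 = 5/2 + (4*(1/10) - 6*7)/2 = 5/2 + (2/5 - 1*42)/2 = 5/2 + (2/5 - 42)/2 = 5/2 + (1/2)*(-208/5) = 5/2 - 104/5 = -183/10 ≈ -18.300)
a(V) = -142 + V (a(V) = V - 142 = -142 + V)
-a(S) = -(-142 - 183/10) = -1*(-1603/10) = 1603/10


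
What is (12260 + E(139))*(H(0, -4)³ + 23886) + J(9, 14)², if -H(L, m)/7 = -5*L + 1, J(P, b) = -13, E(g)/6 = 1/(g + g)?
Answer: 40120662140/139 ≈ 2.8864e+8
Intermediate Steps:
E(g) = 3/g (E(g) = 6/(g + g) = 6/((2*g)) = 6*(1/(2*g)) = 3/g)
H(L, m) = -7 + 35*L (H(L, m) = -7*(-5*L + 1) = -7*(1 - 5*L) = -7 + 35*L)
(12260 + E(139))*(H(0, -4)³ + 23886) + J(9, 14)² = (12260 + 3/139)*((-7 + 35*0)³ + 23886) + (-13)² = (12260 + 3*(1/139))*((-7 + 0)³ + 23886) + 169 = (12260 + 3/139)*((-7)³ + 23886) + 169 = 1704143*(-343 + 23886)/139 + 169 = (1704143/139)*23543 + 169 = 40120638649/139 + 169 = 40120662140/139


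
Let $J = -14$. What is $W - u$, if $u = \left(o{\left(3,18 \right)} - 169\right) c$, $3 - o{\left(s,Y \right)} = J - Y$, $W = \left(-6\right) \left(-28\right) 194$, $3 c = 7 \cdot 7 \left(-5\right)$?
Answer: $\frac{64946}{3} \approx 21649.0$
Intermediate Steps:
$c = - \frac{245}{3}$ ($c = \frac{7 \cdot 7 \left(-5\right)}{3} = \frac{49 \left(-5\right)}{3} = \frac{1}{3} \left(-245\right) = - \frac{245}{3} \approx -81.667$)
$W = 32592$ ($W = 168 \cdot 194 = 32592$)
$o{\left(s,Y \right)} = 17 + Y$ ($o{\left(s,Y \right)} = 3 - \left(-14 - Y\right) = 3 + \left(14 + Y\right) = 17 + Y$)
$u = \frac{32830}{3}$ ($u = \left(\left(17 + 18\right) - 169\right) \left(- \frac{245}{3}\right) = \left(35 - 169\right) \left(- \frac{245}{3}\right) = \left(-134\right) \left(- \frac{245}{3}\right) = \frac{32830}{3} \approx 10943.0$)
$W - u = 32592 - \frac{32830}{3} = \frac{64946}{3}$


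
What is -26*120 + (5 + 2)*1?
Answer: -3113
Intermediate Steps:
-26*120 + (5 + 2)*1 = -3120 + 7*1 = -3120 + 7 = -3113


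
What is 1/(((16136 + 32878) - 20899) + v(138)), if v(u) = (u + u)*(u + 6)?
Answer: 1/67859 ≈ 1.4736e-5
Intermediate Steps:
v(u) = 2*u*(6 + u) (v(u) = (2*u)*(6 + u) = 2*u*(6 + u))
1/(((16136 + 32878) - 20899) + v(138)) = 1/(((16136 + 32878) - 20899) + 2*138*(6 + 138)) = 1/((49014 - 20899) + 2*138*144) = 1/(28115 + 39744) = 1/67859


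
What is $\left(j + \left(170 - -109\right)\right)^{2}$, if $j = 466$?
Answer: $555025$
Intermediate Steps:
$\left(j + \left(170 - -109\right)\right)^{2} = \left(466 + \left(170 - -109\right)\right)^{2} = \left(466 + \left(170 + 109\right)\right)^{2} = \left(466 + 279\right)^{2} = 745^{2} = 555025$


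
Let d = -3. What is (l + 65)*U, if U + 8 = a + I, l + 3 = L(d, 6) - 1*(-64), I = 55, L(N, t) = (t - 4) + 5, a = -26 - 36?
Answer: -1995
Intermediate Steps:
a = -62
L(N, t) = 1 + t (L(N, t) = (-4 + t) + 5 = 1 + t)
l = 68 (l = -3 + ((1 + 6) - 1*(-64)) = -3 + (7 + 64) = -3 + 71 = 68)
U = -15 (U = -8 + (-62 + 55) = -8 - 7 = -15)
(l + 65)*U = (68 + 65)*(-15) = 133*(-15) = -1995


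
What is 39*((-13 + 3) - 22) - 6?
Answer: -1254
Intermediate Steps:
39*((-13 + 3) - 22) - 6 = 39*(-10 - 22) - 6 = 39*(-32) - 6 = -1248 - 6 = -1254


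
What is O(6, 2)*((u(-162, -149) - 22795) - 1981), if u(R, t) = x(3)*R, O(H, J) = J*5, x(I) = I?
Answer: -252620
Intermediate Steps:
O(H, J) = 5*J
u(R, t) = 3*R
O(6, 2)*((u(-162, -149) - 22795) - 1981) = (5*2)*((3*(-162) - 22795) - 1981) = 10*((-486 - 22795) - 1981) = 10*(-23281 - 1981) = 10*(-25262) = -252620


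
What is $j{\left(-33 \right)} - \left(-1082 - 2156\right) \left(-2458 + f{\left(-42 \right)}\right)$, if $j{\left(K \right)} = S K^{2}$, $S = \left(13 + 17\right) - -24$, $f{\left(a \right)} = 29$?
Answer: $-7806296$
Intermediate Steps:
$S = 54$ ($S = 30 + 24 = 54$)
$j{\left(K \right)} = 54 K^{2}$
$j{\left(-33 \right)} - \left(-1082 - 2156\right) \left(-2458 + f{\left(-42 \right)}\right) = 54 \left(-33\right)^{2} - \left(-1082 - 2156\right) \left(-2458 + 29\right) = 54 \cdot 1089 - \left(-3238\right) \left(-2429\right) = 58806 - 7865102 = -7806296$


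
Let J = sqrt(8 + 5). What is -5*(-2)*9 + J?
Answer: 90 + sqrt(13) ≈ 93.606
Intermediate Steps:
J = sqrt(13) ≈ 3.6056
-5*(-2)*9 + J = -5*(-2)*9 + sqrt(13) = 10*9 + sqrt(13) = 90 + sqrt(13)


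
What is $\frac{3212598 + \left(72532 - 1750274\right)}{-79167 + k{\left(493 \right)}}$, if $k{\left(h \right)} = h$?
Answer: $- \frac{767428}{39337} \approx -19.509$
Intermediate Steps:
$\frac{3212598 + \left(72532 - 1750274\right)}{-79167 + k{\left(493 \right)}} = \frac{3212598 + \left(72532 - 1750274\right)}{-79167 + 493} = \frac{3212598 + \left(72532 - 1750274\right)}{-78674} = \left(3212598 - 1677742\right) \left(- \frac{1}{78674}\right) = 1534856 \left(- \frac{1}{78674}\right) = - \frac{767428}{39337}$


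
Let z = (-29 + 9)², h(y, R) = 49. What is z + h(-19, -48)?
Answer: 449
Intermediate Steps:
z = 400 (z = (-20)² = 400)
z + h(-19, -48) = 400 + 49 = 449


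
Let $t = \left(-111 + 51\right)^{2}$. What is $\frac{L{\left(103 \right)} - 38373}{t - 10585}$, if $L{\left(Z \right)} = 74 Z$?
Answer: $\frac{30751}{6985} \approx 4.4024$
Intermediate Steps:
$t = 3600$ ($t = \left(-60\right)^{2} = 3600$)
$\frac{L{\left(103 \right)} - 38373}{t - 10585} = \frac{74 \cdot 103 - 38373}{3600 - 10585} = \frac{7622 - 38373}{-6985} = \left(-30751\right) \left(- \frac{1}{6985}\right) = \frac{30751}{6985}$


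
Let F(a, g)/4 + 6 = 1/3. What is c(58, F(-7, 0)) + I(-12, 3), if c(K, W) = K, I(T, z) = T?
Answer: 46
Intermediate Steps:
F(a, g) = -68/3 (F(a, g) = -24 + 4/3 = -68/3)
c(58, F(-7, 0)) + I(-12, 3) = 58 - 12 = 46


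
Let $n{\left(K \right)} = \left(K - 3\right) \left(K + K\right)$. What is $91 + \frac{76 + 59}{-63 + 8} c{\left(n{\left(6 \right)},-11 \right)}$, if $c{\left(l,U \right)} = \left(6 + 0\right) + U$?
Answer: $\frac{1136}{11} \approx 103.27$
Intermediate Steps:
$n{\left(K \right)} = 2 K \left(-3 + K\right)$ ($n{\left(K \right)} = \left(-3 + K\right) 2 K = 2 K \left(-3 + K\right)$)
$c{\left(l,U \right)} = 6 + U$
$91 + \frac{76 + 59}{-63 + 8} c{\left(n{\left(6 \right)},-11 \right)} = 91 + \frac{76 + 59}{-63 + 8} \left(6 - 11\right) = 91 + \frac{135}{-55} \left(-5\right) = 91 + 135 \left(- \frac{1}{55}\right) \left(-5\right) = 91 - - \frac{135}{11} = 91 + \frac{135}{11} = \frac{1136}{11}$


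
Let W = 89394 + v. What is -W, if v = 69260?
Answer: -158654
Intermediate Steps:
W = 158654 (W = 89394 + 69260 = 158654)
-W = -1*158654 = -158654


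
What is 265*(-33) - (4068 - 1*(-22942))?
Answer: -35755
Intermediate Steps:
265*(-33) - (4068 - 1*(-22942)) = -8745 - (4068 + 22942) = -8745 - 1*27010 = -8745 - 27010 = -35755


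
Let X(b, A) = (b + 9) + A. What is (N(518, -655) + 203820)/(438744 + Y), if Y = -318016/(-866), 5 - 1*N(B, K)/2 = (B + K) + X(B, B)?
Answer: 43736031/95067580 ≈ 0.46005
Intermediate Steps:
X(b, A) = 9 + A + b (X(b, A) = (9 + b) + A = 9 + A + b)
N(B, K) = -8 - 6*B - 2*K (N(B, K) = 10 - 2*((B + K) + (9 + B + B)) = 10 - 2*((B + K) + (9 + 2*B)) = 10 - 2*(9 + K + 3*B) = 10 + (-18 - 6*B - 2*K) = -8 - 6*B - 2*K)
Y = 159008/433 (Y = -318016*(-1/866) = 159008/433 ≈ 367.22)
(N(518, -655) + 203820)/(438744 + Y) = ((-8 - 6*518 - 2*(-655)) + 203820)/(438744 + 159008/433) = ((-8 - 3108 + 1310) + 203820)/(190135160/433) = (-1806 + 203820)*(433/190135160) = 202014*(433/190135160) = 43736031/95067580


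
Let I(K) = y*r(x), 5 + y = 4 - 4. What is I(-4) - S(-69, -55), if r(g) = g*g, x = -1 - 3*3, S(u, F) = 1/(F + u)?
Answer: -61999/124 ≈ -499.99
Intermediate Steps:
x = -10 (x = -1 - 9 = -10)
r(g) = g**2
y = -5 (y = -5 + (4 - 4) = -5 + 0 = -5)
I(K) = -500 (I(K) = -5*(-10)**2 = -5*100 = -500)
I(-4) - S(-69, -55) = -500 - 1/(-55 - 69) = -500 - 1/(-124) = -500 - 1*(-1/124) = -500 + 1/124 = -61999/124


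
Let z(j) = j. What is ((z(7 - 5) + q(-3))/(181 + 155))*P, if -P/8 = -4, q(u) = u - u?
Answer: 4/21 ≈ 0.19048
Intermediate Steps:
q(u) = 0
P = 32 (P = -8*(-4) = 32)
((z(7 - 5) + q(-3))/(181 + 155))*P = (((7 - 5) + 0)/(181 + 155))*32 = ((2 + 0)/336)*32 = (2*(1/336))*32 = (1/168)*32 = 4/21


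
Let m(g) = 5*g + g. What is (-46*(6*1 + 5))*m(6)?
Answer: -18216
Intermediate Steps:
m(g) = 6*g
(-46*(6*1 + 5))*m(6) = (-46*(6*1 + 5))*(6*6) = -46*(6 + 5)*36 = -46*11*36 = -506*36 = -18216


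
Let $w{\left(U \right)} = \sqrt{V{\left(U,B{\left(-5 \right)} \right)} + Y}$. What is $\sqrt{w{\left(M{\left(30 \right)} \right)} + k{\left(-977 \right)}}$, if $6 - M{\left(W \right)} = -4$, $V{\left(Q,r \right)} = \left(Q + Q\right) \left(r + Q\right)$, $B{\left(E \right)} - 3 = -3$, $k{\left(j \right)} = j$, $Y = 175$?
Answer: $\sqrt{-977 + 5 \sqrt{15}} \approx 30.946 i$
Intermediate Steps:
$B{\left(E \right)} = 0$ ($B{\left(E \right)} = 3 - 3 = 0$)
$V{\left(Q,r \right)} = 2 Q \left(Q + r\right)$
$M{\left(W \right)} = 10$ ($M{\left(W \right)} = 6 - -4 = 6 + 4 = 10$)
$w{\left(U \right)} = \sqrt{175 + 2 U^{2}}$ ($w{\left(U \right)} = \sqrt{2 U \left(U + 0\right) + 175} = \sqrt{2 U U + 175} = \sqrt{2 U^{2} + 175} = \sqrt{175 + 2 U^{2}}$)
$\sqrt{w{\left(M{\left(30 \right)} \right)} + k{\left(-977 \right)}} = \sqrt{\sqrt{175 + 2 \cdot 10^{2}} - 977} = \sqrt{\sqrt{175 + 2 \cdot 100} - 977} = \sqrt{\sqrt{175 + 200} - 977} = \sqrt{\sqrt{375} - 977} = \sqrt{5 \sqrt{15} - 977} = \sqrt{-977 + 5 \sqrt{15}}$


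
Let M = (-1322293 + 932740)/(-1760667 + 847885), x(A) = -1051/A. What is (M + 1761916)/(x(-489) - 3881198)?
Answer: -786432098333985/1732373312682922 ≈ -0.45396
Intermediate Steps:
M = 389553/912782 (M = -389553/(-912782) = -389553*(-1/912782) = 389553/912782 ≈ 0.42678)
(M + 1761916)/(x(-489) - 3881198) = (389553/912782 + 1761916)/(-1051/(-489) - 3881198) = 1608245599865/(912782*(-1051*(-1/489) - 3881198)) = 1608245599865/(912782*(1051/489 - 3881198)) = 1608245599865/(912782*(-1897904771/489)) = (1608245599865/912782)*(-489/1897904771) = -786432098333985/1732373312682922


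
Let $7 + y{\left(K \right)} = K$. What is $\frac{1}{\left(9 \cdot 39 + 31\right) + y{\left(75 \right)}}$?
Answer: $\frac{1}{450} \approx 0.0022222$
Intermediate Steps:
$y{\left(K \right)} = -7 + K$
$\frac{1}{\left(9 \cdot 39 + 31\right) + y{\left(75 \right)}} = \frac{1}{\left(9 \cdot 39 + 31\right) + \left(-7 + 75\right)} = \frac{1}{\left(351 + 31\right) + 68} = \frac{1}{382 + 68} = \frac{1}{450}$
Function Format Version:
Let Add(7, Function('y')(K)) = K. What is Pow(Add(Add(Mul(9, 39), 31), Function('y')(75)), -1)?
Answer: Rational(1, 450) ≈ 0.0022222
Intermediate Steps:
Function('y')(K) = Add(-7, K)
Pow(Add(Add(Mul(9, 39), 31), Function('y')(75)), -1) = Pow(Add(Add(Mul(9, 39), 31), Add(-7, 75)), -1) = Pow(Add(Add(351, 31), 68), -1) = Pow(Add(382, 68), -1) = Pow(450, -1) = Rational(1, 450)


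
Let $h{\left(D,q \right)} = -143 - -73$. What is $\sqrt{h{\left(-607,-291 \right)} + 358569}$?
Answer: $\sqrt{358499} \approx 598.75$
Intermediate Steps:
$h{\left(D,q \right)} = -70$ ($h{\left(D,q \right)} = -143 + 73 = -70$)
$\sqrt{h{\left(-607,-291 \right)} + 358569} = \sqrt{-70 + 358569} = \sqrt{358499}$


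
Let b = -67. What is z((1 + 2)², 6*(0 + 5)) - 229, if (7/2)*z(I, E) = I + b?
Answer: -1719/7 ≈ -245.57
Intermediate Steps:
z(I, E) = -134/7 + 2*I/7 (z(I, E) = 2*(I - 67)/7 = 2*(-67 + I)/7 = -134/7 + 2*I/7)
z((1 + 2)², 6*(0 + 5)) - 229 = (-134/7 + 2*(1 + 2)²/7) - 229 = (-134/7 + (2/7)*3²) - 229 = (-134/7 + (2/7)*9) - 229 = (-134/7 + 18/7) - 229 = -116/7 - 229 = -1719/7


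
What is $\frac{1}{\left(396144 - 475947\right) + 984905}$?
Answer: $\frac{1}{905102} \approx 1.1048 \cdot 10^{-6}$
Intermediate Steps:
$\frac{1}{\left(396144 - 475947\right) + 984905} = \frac{1}{-79803 + 984905} = \frac{1}{905102}$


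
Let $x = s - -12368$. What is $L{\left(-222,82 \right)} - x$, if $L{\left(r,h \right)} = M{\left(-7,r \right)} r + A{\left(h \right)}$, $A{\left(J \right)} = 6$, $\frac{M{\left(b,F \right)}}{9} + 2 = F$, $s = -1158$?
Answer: $436348$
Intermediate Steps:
$M{\left(b,F \right)} = -18 + 9 F$
$L{\left(r,h \right)} = 6 + r \left(-18 + 9 r\right)$ ($L{\left(r,h \right)} = \left(-18 + 9 r\right) r + 6 = r \left(-18 + 9 r\right) + 6 = 6 + r \left(-18 + 9 r\right)$)
$x = 11210$ ($x = -1158 - -12368 = -1158 + 12368 = 11210$)
$L{\left(-222,82 \right)} - x = \left(6 + 9 \left(-222\right) \left(-2 - 222\right)\right) - 11210 = \left(6 + 9 \left(-222\right) \left(-224\right)\right) - 11210 = \left(6 + 447552\right) - 11210 = 447558 - 11210 = 436348$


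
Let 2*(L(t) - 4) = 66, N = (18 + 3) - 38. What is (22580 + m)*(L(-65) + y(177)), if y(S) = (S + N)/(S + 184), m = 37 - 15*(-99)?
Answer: 325786734/361 ≈ 9.0246e+5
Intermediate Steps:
m = 1522 (m = 37 + 1485 = 1522)
N = -17 (N = 21 - 38 = -17)
L(t) = 37 (L(t) = 4 + (1/2)*66 = 4 + 33 = 37)
y(S) = (-17 + S)/(184 + S) (y(S) = (S - 17)/(S + 184) = (-17 + S)/(184 + S))
(22580 + m)*(L(-65) + y(177)) = (22580 + 1522)*(37 + (-17 + 177)/(184 + 177)) = 24102*(37 + 160/361) = 24102*(13517/361) = 325786734/361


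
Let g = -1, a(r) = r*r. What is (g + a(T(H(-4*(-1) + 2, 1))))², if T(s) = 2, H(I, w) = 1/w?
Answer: 9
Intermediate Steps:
a(r) = r²
(g + a(T(H(-4*(-1) + 2, 1))))² = (-1 + 2²)² = (-1 + 4)² = 3² = 9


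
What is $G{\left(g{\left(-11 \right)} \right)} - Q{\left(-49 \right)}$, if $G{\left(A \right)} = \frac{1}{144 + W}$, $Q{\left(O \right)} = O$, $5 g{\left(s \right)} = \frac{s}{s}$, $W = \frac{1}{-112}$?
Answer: $\frac{790335}{16127} \approx 49.007$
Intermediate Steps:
$W = - \frac{1}{112} \approx -0.0089286$
$g{\left(s \right)} = \frac{1}{5}$ ($g{\left(s \right)} = \frac{s \frac{1}{s}}{5} = \frac{1}{5} \cdot 1 = \frac{1}{5}$)
$G{\left(A \right)} = \frac{112}{16127}$ ($G{\left(A \right)} = \frac{1}{144 - \frac{1}{112}} = \frac{1}{\frac{16127}{112}} = \frac{112}{16127}$)
$G{\left(g{\left(-11 \right)} \right)} - Q{\left(-49 \right)} = \frac{112}{16127} - -49 = \frac{112}{16127} + 49 = \frac{790335}{16127}$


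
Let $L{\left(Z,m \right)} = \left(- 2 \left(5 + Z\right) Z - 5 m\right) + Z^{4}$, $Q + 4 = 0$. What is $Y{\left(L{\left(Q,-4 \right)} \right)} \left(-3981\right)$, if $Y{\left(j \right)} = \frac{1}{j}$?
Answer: $- \frac{3981}{284} \approx -14.018$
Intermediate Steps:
$Q = -4$ ($Q = -4 + 0 = -4$)
$L{\left(Z,m \right)} = Z^{4} - 5 m + Z \left(-10 - 2 Z\right)$ ($L{\left(Z,m \right)} = \left(\left(-10 - 2 Z\right) Z - 5 m\right) + Z^{4} = \left(Z \left(-10 - 2 Z\right) - 5 m\right) + Z^{4} = \left(- 5 m + Z \left(-10 - 2 Z\right)\right) + Z^{4} = Z^{4} - 5 m + Z \left(-10 - 2 Z\right)$)
$Y{\left(L{\left(Q,-4 \right)} \right)} \left(-3981\right) = \frac{1}{\left(-4\right)^{4} - -40 - -20 - 2 \left(-4\right)^{2}} \left(-3981\right) = \frac{1}{256 + 40 + 20 - 32} \left(-3981\right) = \frac{1}{284} \left(-3981\right) = - \frac{3981}{284}$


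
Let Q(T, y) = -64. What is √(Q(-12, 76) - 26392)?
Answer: 2*I*√6614 ≈ 162.65*I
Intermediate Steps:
√(Q(-12, 76) - 26392) = √(-64 - 26392) = √(-26456) = 2*I*√6614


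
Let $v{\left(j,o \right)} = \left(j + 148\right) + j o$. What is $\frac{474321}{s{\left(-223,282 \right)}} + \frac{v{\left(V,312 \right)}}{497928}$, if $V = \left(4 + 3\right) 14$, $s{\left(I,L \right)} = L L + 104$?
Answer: $\frac{4971500023}{826021058} \approx 6.0186$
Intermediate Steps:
$s{\left(I,L \right)} = 104 + L^{2}$ ($s{\left(I,L \right)} = L^{2} + 104 = 104 + L^{2}$)
$V = 98$ ($V = 7 \cdot 14 = 98$)
$v{\left(j,o \right)} = 148 + j + j o$ ($v{\left(j,o \right)} = \left(148 + j\right) + j o = 148 + j + j o$)
$\frac{474321}{s{\left(-223,282 \right)}} + \frac{v{\left(V,312 \right)}}{497928} = \frac{474321}{104 + 282^{2}} + \frac{148 + 98 + 98 \cdot 312}{497928} = \frac{474321}{104 + 79524} + \left(148 + 98 + 30576\right) \frac{1}{497928} = \frac{474321}{79628} + 30822 \cdot \frac{1}{497928} = 474321 \cdot \frac{1}{79628} + \frac{5137}{82988} = \frac{474321}{79628} + \frac{5137}{82988} = \frac{4971500023}{826021058}$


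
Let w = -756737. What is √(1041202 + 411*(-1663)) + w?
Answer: -756737 + √357709 ≈ -7.5614e+5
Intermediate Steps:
√(1041202 + 411*(-1663)) + w = √(1041202 + 411*(-1663)) - 756737 = √(1041202 - 683493) - 756737 = √357709 - 756737 = -756737 + √357709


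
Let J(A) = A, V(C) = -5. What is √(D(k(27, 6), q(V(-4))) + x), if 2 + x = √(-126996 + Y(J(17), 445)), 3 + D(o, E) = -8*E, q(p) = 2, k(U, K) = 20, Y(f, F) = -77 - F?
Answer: √(-21 + I*√127518) ≈ 12.975 + 13.761*I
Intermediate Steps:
D(o, E) = -3 - 8*E
x = -2 + I*√127518 (x = -2 + √(-126996 + (-77 - 1*445)) = -2 + √(-126996 + (-77 - 445)) = -2 + √(-126996 - 522) = -2 + √(-127518) = -2 + I*√127518 ≈ -2.0 + 357.1*I)
√(D(k(27, 6), q(V(-4))) + x) = √((-3 - 8*2) + (-2 + I*√127518)) = √((-3 - 16) + (-2 + I*√127518)) = √(-19 + (-2 + I*√127518)) = √(-21 + I*√127518)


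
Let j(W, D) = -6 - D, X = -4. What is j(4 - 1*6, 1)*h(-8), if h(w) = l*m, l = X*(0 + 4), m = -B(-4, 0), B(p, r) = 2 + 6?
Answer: -896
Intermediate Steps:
B(p, r) = 8
m = -8 (m = -1*8 = -8)
l = -16 (l = -4*(0 + 4) = -4*4 = -16)
h(w) = 128 (h(w) = -16*(-8) = 128)
j(4 - 1*6, 1)*h(-8) = (-6 - 1*1)*128 = (-6 - 1)*128 = -7*128 = -896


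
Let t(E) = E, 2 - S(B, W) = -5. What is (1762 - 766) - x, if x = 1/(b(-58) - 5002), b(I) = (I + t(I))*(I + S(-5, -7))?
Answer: 910343/914 ≈ 996.00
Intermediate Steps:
S(B, W) = 7 (S(B, W) = 2 - 1*(-5) = 2 + 5 = 7)
b(I) = 2*I*(7 + I) (b(I) = (I + I)*(I + 7) = (2*I)*(7 + I) = 2*I*(7 + I))
x = 1/914 (x = 1/(2*(-58)*(7 - 58) - 5002) = 1/(2*(-58)*(-51) - 5002) = 1/(5916 - 5002) = 1/914 ≈ 0.0010941)
(1762 - 766) - x = (1762 - 766) - 1*1/914 = 996 - 1/914 = 910343/914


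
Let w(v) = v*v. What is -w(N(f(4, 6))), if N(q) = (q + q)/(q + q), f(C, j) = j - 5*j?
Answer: -1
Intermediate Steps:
f(C, j) = -4*j
N(q) = 1 (N(q) = (2*q)/((2*q)) = (2*q)*(1/(2*q)) = 1)
w(v) = v**2
-w(N(f(4, 6))) = -1*1**2 = -1*1 = -1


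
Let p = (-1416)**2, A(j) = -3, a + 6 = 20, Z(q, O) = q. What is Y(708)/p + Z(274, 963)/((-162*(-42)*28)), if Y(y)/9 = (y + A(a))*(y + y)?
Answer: 6297847/1405026 ≈ 4.4824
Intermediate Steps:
a = 14 (a = -6 + 20 = 14)
Y(y) = 18*y*(-3 + y) (Y(y) = 9*((y - 3)*(y + y)) = 9*((-3 + y)*(2*y)) = 9*(2*y*(-3 + y)) = 18*y*(-3 + y))
p = 2005056
Y(708)/p + Z(274, 963)/((-162*(-42)*28)) = (18*708*(-3 + 708))/2005056 + 274/((-162*(-42)*28)) = (18*708*705)*(1/2005056) + 274/((6804*28)) = 8984520*(1/2005056) + 274/190512 = 2115/472 + 274*(1/190512) = 2115/472 + 137/95256 = 6297847/1405026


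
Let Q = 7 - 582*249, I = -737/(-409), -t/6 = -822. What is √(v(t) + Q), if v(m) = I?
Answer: 9*I*√299266118/409 ≈ 380.67*I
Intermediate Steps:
t = 4932 (t = -6*(-822) = 4932)
I = 737/409 (I = -737*(-1/409) = 737/409 ≈ 1.8020)
v(m) = 737/409
Q = -144911 (Q = 7 - 144918 = -144911)
√(v(t) + Q) = √(737/409 - 144911) = √(-59267862/409) = 9*I*√299266118/409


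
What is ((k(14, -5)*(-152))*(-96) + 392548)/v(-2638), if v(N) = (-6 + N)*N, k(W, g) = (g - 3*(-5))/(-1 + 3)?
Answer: 116377/1743718 ≈ 0.066741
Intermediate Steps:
k(W, g) = 15/2 + g/2 (k(W, g) = (g + 15)/2 = (15 + g)*(½) = 15/2 + g/2)
v(N) = N*(-6 + N)
((k(14, -5)*(-152))*(-96) + 392548)/v(-2638) = (((15/2 + (½)*(-5))*(-152))*(-96) + 392548)/((-2638*(-6 - 2638))) = (((15/2 - 5/2)*(-152))*(-96) + 392548)/((-2638*(-2644))) = ((5*(-152))*(-96) + 392548)/6974872 = (-760*(-96) + 392548)*(1/6974872) = (72960 + 392548)*(1/6974872) = 465508*(1/6974872) = 116377/1743718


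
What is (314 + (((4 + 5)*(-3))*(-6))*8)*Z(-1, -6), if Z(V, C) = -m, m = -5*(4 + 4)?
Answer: 64400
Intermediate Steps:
m = -40 (m = -5*8 = -40)
Z(V, C) = 40 (Z(V, C) = -1*(-40) = 40)
(314 + (((4 + 5)*(-3))*(-6))*8)*Z(-1, -6) = (314 + (((4 + 5)*(-3))*(-6))*8)*40 = (314 + ((9*(-3))*(-6))*8)*40 = (314 - 27*(-6)*8)*40 = (314 + 162*8)*40 = (314 + 1296)*40 = 1610*40 = 64400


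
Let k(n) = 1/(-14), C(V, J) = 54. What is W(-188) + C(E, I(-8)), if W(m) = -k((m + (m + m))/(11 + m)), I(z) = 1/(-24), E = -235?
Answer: 757/14 ≈ 54.071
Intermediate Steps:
I(z) = -1/24
k(n) = -1/14
W(m) = 1/14 (W(m) = -1*(-1/14) = 1/14)
W(-188) + C(E, I(-8)) = 1/14 + 54 = 757/14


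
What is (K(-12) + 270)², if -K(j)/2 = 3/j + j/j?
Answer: 288369/4 ≈ 72092.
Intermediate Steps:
K(j) = -2 - 6/j (K(j) = -2*(3/j + j/j) = -2*(3/j + 1) = -2*(1 + 3/j) = -2 - 6/j)
(K(-12) + 270)² = ((-2 - 6/(-12)) + 270)² = ((-2 - 6*(-1/12)) + 270)² = ((-2 + ½) + 270)² = (-3/2 + 270)² = (537/2)² = 288369/4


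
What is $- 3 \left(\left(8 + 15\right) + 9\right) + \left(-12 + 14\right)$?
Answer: $-94$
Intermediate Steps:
$- 3 \left(\left(8 + 15\right) + 9\right) + \left(-12 + 14\right) = - 3 \left(23 + 9\right) + 2 = \left(-3\right) 32 + 2 = -96 + 2 = -94$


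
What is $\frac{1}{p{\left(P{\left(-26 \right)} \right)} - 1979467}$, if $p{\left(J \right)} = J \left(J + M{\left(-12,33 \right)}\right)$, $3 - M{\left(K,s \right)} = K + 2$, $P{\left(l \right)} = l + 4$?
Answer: $- \frac{1}{1979269} \approx -5.0524 \cdot 10^{-7}$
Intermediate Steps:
$P{\left(l \right)} = 4 + l$
$M{\left(K,s \right)} = 1 - K$ ($M{\left(K,s \right)} = 3 - \left(K + 2\right) = 3 - \left(2 + K\right) = 1 - K$)
$p{\left(J \right)} = J \left(13 + J\right)$ ($p{\left(J \right)} = J \left(J + \left(1 - -12\right)\right) = J \left(J + \left(1 + 12\right)\right) = J \left(J + 13\right) = J \left(13 + J\right)$)
$\frac{1}{p{\left(P{\left(-26 \right)} \right)} - 1979467} = \frac{1}{\left(4 - 26\right) \left(13 + \left(4 - 26\right)\right) - 1979467} = \frac{1}{- 22 \left(13 - 22\right) - 1979467} = \frac{1}{\left(-22\right) \left(-9\right) - 1979467} = \frac{1}{198 - 1979467} = \frac{1}{-1979269} = - \frac{1}{1979269}$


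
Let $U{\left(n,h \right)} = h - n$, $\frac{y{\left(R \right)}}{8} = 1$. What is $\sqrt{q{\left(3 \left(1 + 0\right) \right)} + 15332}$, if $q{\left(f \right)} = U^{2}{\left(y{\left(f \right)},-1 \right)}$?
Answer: $\sqrt{15413} \approx 124.15$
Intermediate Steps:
$y{\left(R \right)} = 8$ ($y{\left(R \right)} = 8 \cdot 1 = 8$)
$q{\left(f \right)} = 81$ ($q{\left(f \right)} = \left(-1 - 8\right)^{2} = \left(-9\right)^{2} = 81$)
$\sqrt{q{\left(3 \left(1 + 0\right) \right)} + 15332} = \sqrt{81 + 15332} = \sqrt{15413}$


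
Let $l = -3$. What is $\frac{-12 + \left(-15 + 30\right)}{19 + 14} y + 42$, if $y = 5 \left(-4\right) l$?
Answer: $\frac{522}{11} \approx 47.455$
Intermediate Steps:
$y = 60$ ($y = 5 \left(-4\right) \left(-3\right) = \left(-20\right) \left(-3\right) = 60$)
$\frac{-12 + \left(-15 + 30\right)}{19 + 14} y + 42 = \frac{-12 + \left(-15 + 30\right)}{19 + 14} \cdot 60 + 42 = \frac{-12 + 15}{33} \cdot 60 + 42 = 3 \cdot \frac{1}{33} \cdot 60 + 42 = \frac{1}{11} \cdot 60 + 42 = \frac{60}{11} + 42 = \frac{522}{11}$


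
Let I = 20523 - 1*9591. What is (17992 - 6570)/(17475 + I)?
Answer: 11422/28407 ≈ 0.40208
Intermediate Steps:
I = 10932 (I = 20523 - 9591 = 10932)
(17992 - 6570)/(17475 + I) = (17992 - 6570)/(17475 + 10932) = 11422/28407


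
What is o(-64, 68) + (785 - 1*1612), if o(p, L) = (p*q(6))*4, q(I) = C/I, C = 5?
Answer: -3121/3 ≈ -1040.3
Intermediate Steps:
q(I) = 5/I
o(p, L) = 10*p/3 (o(p, L) = (p*(5/6))*4 = (p*(5*(⅙)))*4 = (p*(⅚))*4 = (5*p/6)*4 = 10*p/3)
o(-64, 68) + (785 - 1*1612) = (10/3)*(-64) + (785 - 1*1612) = -640/3 + (785 - 1612) = -640/3 - 827 = -3121/3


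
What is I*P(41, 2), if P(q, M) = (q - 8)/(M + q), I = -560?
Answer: -18480/43 ≈ -429.77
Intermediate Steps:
P(q, M) = (-8 + q)/(M + q)
I*P(41, 2) = -560*(-8 + 41)/(2 + 41) = -560*33/43 = -18480/43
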